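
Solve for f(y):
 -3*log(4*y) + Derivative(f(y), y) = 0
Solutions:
 f(y) = C1 + 3*y*log(y) - 3*y + y*log(64)


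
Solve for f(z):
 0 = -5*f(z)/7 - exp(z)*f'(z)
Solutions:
 f(z) = C1*exp(5*exp(-z)/7)


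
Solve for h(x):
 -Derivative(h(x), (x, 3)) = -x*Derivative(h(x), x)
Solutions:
 h(x) = C1 + Integral(C2*airyai(x) + C3*airybi(x), x)


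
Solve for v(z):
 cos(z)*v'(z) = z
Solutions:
 v(z) = C1 + Integral(z/cos(z), z)


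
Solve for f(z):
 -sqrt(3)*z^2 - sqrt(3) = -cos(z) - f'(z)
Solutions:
 f(z) = C1 + sqrt(3)*z^3/3 + sqrt(3)*z - sin(z)


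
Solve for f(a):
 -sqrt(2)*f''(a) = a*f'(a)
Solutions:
 f(a) = C1 + C2*erf(2^(1/4)*a/2)


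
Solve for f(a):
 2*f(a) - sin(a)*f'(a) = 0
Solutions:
 f(a) = C1*(cos(a) - 1)/(cos(a) + 1)


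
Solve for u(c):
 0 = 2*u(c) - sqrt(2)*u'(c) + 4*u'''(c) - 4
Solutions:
 u(c) = C1*exp(3^(1/3)*c*(sqrt(2)*3^(1/3)/(sqrt(6)*sqrt(54 - sqrt(2)) + 18)^(1/3) + (sqrt(6)*sqrt(54 - sqrt(2)) + 18)^(1/3))/12)*sin(3^(1/6)*c*(-3*sqrt(2)/(sqrt(6)*sqrt(54 - sqrt(2)) + 18)^(1/3) + 3^(2/3)*(sqrt(6)*sqrt(54 - sqrt(2)) + 18)^(1/3))/12) + C2*exp(3^(1/3)*c*(sqrt(2)*3^(1/3)/(sqrt(6)*sqrt(54 - sqrt(2)) + 18)^(1/3) + (sqrt(6)*sqrt(54 - sqrt(2)) + 18)^(1/3))/12)*cos(3^(1/6)*c*(-3*sqrt(2)/(sqrt(6)*sqrt(54 - sqrt(2)) + 18)^(1/3) + 3^(2/3)*(sqrt(6)*sqrt(54 - sqrt(2)) + 18)^(1/3))/12) + C3*exp(-3^(1/3)*c*(sqrt(2)*3^(1/3)/(sqrt(6)*sqrt(54 - sqrt(2)) + 18)^(1/3) + (sqrt(6)*sqrt(54 - sqrt(2)) + 18)^(1/3))/6) + 2


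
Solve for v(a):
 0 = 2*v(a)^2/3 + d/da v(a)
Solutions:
 v(a) = 3/(C1 + 2*a)


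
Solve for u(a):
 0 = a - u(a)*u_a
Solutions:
 u(a) = -sqrt(C1 + a^2)
 u(a) = sqrt(C1 + a^2)


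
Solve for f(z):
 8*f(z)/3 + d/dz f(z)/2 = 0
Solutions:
 f(z) = C1*exp(-16*z/3)


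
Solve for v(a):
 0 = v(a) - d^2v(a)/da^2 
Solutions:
 v(a) = C1*exp(-a) + C2*exp(a)


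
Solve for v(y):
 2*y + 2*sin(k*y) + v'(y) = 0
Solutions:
 v(y) = C1 - y^2 + 2*cos(k*y)/k


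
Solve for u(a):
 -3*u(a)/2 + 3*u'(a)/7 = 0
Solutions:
 u(a) = C1*exp(7*a/2)


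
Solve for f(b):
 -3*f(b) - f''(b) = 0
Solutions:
 f(b) = C1*sin(sqrt(3)*b) + C2*cos(sqrt(3)*b)


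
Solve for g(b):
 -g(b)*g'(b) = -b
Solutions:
 g(b) = -sqrt(C1 + b^2)
 g(b) = sqrt(C1 + b^2)


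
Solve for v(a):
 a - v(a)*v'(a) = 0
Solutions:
 v(a) = -sqrt(C1 + a^2)
 v(a) = sqrt(C1 + a^2)


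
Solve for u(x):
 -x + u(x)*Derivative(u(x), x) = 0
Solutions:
 u(x) = -sqrt(C1 + x^2)
 u(x) = sqrt(C1 + x^2)


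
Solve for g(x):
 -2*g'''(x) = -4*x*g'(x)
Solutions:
 g(x) = C1 + Integral(C2*airyai(2^(1/3)*x) + C3*airybi(2^(1/3)*x), x)


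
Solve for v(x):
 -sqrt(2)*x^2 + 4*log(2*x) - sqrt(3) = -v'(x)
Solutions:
 v(x) = C1 + sqrt(2)*x^3/3 - 4*x*log(x) - x*log(16) + sqrt(3)*x + 4*x


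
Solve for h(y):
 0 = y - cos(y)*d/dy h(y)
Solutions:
 h(y) = C1 + Integral(y/cos(y), y)


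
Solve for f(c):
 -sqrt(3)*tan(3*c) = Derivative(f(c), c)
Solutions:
 f(c) = C1 + sqrt(3)*log(cos(3*c))/3


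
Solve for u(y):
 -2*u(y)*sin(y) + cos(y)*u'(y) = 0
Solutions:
 u(y) = C1/cos(y)^2


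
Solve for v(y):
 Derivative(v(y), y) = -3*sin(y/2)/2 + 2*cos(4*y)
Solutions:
 v(y) = C1 + sin(4*y)/2 + 3*cos(y/2)


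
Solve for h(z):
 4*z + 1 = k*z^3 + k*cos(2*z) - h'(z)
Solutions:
 h(z) = C1 + k*z^4/4 + k*sin(2*z)/2 - 2*z^2 - z


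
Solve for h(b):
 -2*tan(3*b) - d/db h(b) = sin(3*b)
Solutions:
 h(b) = C1 + 2*log(cos(3*b))/3 + cos(3*b)/3


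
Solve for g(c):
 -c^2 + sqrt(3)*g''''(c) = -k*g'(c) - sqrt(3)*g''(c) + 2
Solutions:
 g(c) = C1 + C2*exp(2^(1/3)*c*(2^(1/3)*sqrt(3)*(3*k + sqrt(9*k^2 + 4))^(1/3)/12 - 2^(1/3)*I*(3*k + sqrt(9*k^2 + 4))^(1/3)/4 + 2/((-sqrt(3) + 3*I)*(3*k + sqrt(9*k^2 + 4))^(1/3)))) + C3*exp(2^(1/3)*c*(2^(1/3)*sqrt(3)*(3*k + sqrt(9*k^2 + 4))^(1/3)/12 + 2^(1/3)*I*(3*k + sqrt(9*k^2 + 4))^(1/3)/4 - 2/((sqrt(3) + 3*I)*(3*k + sqrt(9*k^2 + 4))^(1/3)))) + C4*exp(2^(1/3)*sqrt(3)*c*(-2^(1/3)*(3*k + sqrt(9*k^2 + 4))^(1/3) + 2/(3*k + sqrt(9*k^2 + 4))^(1/3))/6) + c^3/(3*k) - sqrt(3)*c^2/k^2 + 2*c/k + 6*c/k^3


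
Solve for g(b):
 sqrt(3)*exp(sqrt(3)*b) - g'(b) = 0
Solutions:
 g(b) = C1 + exp(sqrt(3)*b)


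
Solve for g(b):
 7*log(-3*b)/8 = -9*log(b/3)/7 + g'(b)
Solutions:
 g(b) = C1 + 121*b*log(b)/56 + b*(-121 - 23*log(3) + 49*I*pi)/56


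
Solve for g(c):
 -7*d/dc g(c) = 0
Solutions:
 g(c) = C1


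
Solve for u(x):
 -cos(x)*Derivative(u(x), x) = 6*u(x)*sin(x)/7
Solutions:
 u(x) = C1*cos(x)^(6/7)


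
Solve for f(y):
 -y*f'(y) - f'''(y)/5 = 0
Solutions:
 f(y) = C1 + Integral(C2*airyai(-5^(1/3)*y) + C3*airybi(-5^(1/3)*y), y)


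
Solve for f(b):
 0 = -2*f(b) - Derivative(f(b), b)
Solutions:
 f(b) = C1*exp(-2*b)


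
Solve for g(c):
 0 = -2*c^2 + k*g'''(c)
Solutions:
 g(c) = C1 + C2*c + C3*c^2 + c^5/(30*k)


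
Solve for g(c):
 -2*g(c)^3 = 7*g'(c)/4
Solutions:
 g(c) = -sqrt(14)*sqrt(-1/(C1 - 8*c))/2
 g(c) = sqrt(14)*sqrt(-1/(C1 - 8*c))/2


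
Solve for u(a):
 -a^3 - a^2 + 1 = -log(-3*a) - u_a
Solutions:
 u(a) = C1 + a^4/4 + a^3/3 - a*log(-a) - a*log(3)


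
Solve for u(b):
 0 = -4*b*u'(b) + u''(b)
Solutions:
 u(b) = C1 + C2*erfi(sqrt(2)*b)


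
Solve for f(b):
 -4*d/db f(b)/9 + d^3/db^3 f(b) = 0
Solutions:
 f(b) = C1 + C2*exp(-2*b/3) + C3*exp(2*b/3)


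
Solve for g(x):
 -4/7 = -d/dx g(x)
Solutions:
 g(x) = C1 + 4*x/7


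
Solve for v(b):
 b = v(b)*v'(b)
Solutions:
 v(b) = -sqrt(C1 + b^2)
 v(b) = sqrt(C1 + b^2)


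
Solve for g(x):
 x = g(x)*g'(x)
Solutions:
 g(x) = -sqrt(C1 + x^2)
 g(x) = sqrt(C1 + x^2)


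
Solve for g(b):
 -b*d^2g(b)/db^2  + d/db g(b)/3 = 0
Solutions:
 g(b) = C1 + C2*b^(4/3)


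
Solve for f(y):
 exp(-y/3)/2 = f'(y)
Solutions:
 f(y) = C1 - 3*exp(-y/3)/2


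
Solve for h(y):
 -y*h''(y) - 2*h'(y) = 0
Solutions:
 h(y) = C1 + C2/y


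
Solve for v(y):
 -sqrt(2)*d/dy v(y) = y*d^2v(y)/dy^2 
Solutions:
 v(y) = C1 + C2*y^(1 - sqrt(2))


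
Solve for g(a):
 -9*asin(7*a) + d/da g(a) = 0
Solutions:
 g(a) = C1 + 9*a*asin(7*a) + 9*sqrt(1 - 49*a^2)/7


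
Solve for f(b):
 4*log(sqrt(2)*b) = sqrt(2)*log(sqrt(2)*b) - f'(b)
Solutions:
 f(b) = C1 - 4*b*log(b) + sqrt(2)*b*log(b) - sqrt(2)*b + b*log(2^(-2 + sqrt(2)/2)) + 4*b


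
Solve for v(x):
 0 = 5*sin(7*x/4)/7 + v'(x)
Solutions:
 v(x) = C1 + 20*cos(7*x/4)/49


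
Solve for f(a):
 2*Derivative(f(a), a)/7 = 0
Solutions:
 f(a) = C1


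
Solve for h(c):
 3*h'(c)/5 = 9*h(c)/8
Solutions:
 h(c) = C1*exp(15*c/8)


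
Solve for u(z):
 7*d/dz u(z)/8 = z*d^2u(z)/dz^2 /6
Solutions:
 u(z) = C1 + C2*z^(25/4)


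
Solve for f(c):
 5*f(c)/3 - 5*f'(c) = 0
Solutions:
 f(c) = C1*exp(c/3)


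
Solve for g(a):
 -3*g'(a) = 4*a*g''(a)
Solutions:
 g(a) = C1 + C2*a^(1/4)


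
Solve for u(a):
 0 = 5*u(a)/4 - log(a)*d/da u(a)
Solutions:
 u(a) = C1*exp(5*li(a)/4)


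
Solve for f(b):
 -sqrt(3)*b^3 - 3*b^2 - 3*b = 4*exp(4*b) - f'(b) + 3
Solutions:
 f(b) = C1 + sqrt(3)*b^4/4 + b^3 + 3*b^2/2 + 3*b + exp(4*b)


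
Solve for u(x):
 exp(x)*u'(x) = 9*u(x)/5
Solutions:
 u(x) = C1*exp(-9*exp(-x)/5)


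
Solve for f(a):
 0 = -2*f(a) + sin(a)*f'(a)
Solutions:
 f(a) = C1*(cos(a) - 1)/(cos(a) + 1)


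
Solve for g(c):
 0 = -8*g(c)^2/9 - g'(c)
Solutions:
 g(c) = 9/(C1 + 8*c)


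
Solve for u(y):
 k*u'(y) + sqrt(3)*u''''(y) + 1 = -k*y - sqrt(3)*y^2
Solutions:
 u(y) = C1 + C2*exp(3^(5/6)*y*(-k)^(1/3)/3) + C3*exp(y*(-k)^(1/3)*(-3^(5/6) + 3*3^(1/3)*I)/6) + C4*exp(-y*(-k)^(1/3)*(3^(5/6) + 3*3^(1/3)*I)/6) - y^2/2 - sqrt(3)*y^3/(3*k) - y/k


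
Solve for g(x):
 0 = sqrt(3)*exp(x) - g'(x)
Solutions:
 g(x) = C1 + sqrt(3)*exp(x)


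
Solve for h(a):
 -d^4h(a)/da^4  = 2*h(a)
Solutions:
 h(a) = (C1*sin(2^(3/4)*a/2) + C2*cos(2^(3/4)*a/2))*exp(-2^(3/4)*a/2) + (C3*sin(2^(3/4)*a/2) + C4*cos(2^(3/4)*a/2))*exp(2^(3/4)*a/2)


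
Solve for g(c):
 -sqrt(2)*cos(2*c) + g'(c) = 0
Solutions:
 g(c) = C1 + sqrt(2)*sin(2*c)/2


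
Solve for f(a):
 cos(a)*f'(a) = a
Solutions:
 f(a) = C1 + Integral(a/cos(a), a)


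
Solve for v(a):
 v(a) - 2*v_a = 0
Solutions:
 v(a) = C1*exp(a/2)


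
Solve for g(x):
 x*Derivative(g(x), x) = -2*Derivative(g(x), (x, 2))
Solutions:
 g(x) = C1 + C2*erf(x/2)


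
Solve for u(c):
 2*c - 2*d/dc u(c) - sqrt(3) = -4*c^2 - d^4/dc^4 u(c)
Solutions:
 u(c) = C1 + C4*exp(2^(1/3)*c) + 2*c^3/3 + c^2/2 - sqrt(3)*c/2 + (C2*sin(2^(1/3)*sqrt(3)*c/2) + C3*cos(2^(1/3)*sqrt(3)*c/2))*exp(-2^(1/3)*c/2)


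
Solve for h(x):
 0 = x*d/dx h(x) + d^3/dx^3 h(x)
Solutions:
 h(x) = C1 + Integral(C2*airyai(-x) + C3*airybi(-x), x)


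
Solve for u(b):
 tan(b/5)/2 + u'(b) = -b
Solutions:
 u(b) = C1 - b^2/2 + 5*log(cos(b/5))/2


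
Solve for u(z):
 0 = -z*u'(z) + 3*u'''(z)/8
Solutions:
 u(z) = C1 + Integral(C2*airyai(2*3^(2/3)*z/3) + C3*airybi(2*3^(2/3)*z/3), z)


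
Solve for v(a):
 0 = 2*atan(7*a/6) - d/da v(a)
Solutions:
 v(a) = C1 + 2*a*atan(7*a/6) - 6*log(49*a^2 + 36)/7


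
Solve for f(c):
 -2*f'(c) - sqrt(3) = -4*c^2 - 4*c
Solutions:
 f(c) = C1 + 2*c^3/3 + c^2 - sqrt(3)*c/2


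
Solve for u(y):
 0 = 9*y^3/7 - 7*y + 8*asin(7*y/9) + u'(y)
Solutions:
 u(y) = C1 - 9*y^4/28 + 7*y^2/2 - 8*y*asin(7*y/9) - 8*sqrt(81 - 49*y^2)/7


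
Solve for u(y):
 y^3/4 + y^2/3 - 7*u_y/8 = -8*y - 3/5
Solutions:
 u(y) = C1 + y^4/14 + 8*y^3/63 + 32*y^2/7 + 24*y/35


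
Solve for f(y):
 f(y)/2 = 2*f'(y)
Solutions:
 f(y) = C1*exp(y/4)


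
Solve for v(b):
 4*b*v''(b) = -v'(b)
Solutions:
 v(b) = C1 + C2*b^(3/4)


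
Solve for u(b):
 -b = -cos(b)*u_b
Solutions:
 u(b) = C1 + Integral(b/cos(b), b)


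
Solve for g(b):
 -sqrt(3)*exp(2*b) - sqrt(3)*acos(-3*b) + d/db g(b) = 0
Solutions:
 g(b) = C1 + sqrt(3)*(b*acos(-3*b) + sqrt(1 - 9*b^2)/3) + sqrt(3)*exp(2*b)/2


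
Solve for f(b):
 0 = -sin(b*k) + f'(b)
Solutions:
 f(b) = C1 - cos(b*k)/k


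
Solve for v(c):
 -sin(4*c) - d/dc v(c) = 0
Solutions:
 v(c) = C1 + cos(4*c)/4


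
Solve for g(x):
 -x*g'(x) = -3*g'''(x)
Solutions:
 g(x) = C1 + Integral(C2*airyai(3^(2/3)*x/3) + C3*airybi(3^(2/3)*x/3), x)


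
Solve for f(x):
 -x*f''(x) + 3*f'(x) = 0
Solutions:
 f(x) = C1 + C2*x^4


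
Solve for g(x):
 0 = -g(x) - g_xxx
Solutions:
 g(x) = C3*exp(-x) + (C1*sin(sqrt(3)*x/2) + C2*cos(sqrt(3)*x/2))*exp(x/2)


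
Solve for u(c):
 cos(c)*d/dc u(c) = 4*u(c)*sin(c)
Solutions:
 u(c) = C1/cos(c)^4


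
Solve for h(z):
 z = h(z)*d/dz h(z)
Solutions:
 h(z) = -sqrt(C1 + z^2)
 h(z) = sqrt(C1 + z^2)


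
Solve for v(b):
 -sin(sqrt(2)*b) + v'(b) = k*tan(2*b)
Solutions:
 v(b) = C1 - k*log(cos(2*b))/2 - sqrt(2)*cos(sqrt(2)*b)/2


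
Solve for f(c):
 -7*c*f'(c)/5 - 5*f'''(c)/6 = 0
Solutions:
 f(c) = C1 + Integral(C2*airyai(-210^(1/3)*c/5) + C3*airybi(-210^(1/3)*c/5), c)


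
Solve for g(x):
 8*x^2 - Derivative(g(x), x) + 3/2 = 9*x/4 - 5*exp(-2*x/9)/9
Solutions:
 g(x) = C1 + 8*x^3/3 - 9*x^2/8 + 3*x/2 - 5*exp(-2*x/9)/2


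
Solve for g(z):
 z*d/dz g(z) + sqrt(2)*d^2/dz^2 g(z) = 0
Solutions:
 g(z) = C1 + C2*erf(2^(1/4)*z/2)


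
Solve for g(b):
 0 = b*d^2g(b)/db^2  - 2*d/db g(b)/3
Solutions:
 g(b) = C1 + C2*b^(5/3)


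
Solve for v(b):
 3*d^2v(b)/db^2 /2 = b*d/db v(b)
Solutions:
 v(b) = C1 + C2*erfi(sqrt(3)*b/3)


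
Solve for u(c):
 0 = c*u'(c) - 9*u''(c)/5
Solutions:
 u(c) = C1 + C2*erfi(sqrt(10)*c/6)


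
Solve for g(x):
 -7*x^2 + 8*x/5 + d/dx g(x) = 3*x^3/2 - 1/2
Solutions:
 g(x) = C1 + 3*x^4/8 + 7*x^3/3 - 4*x^2/5 - x/2


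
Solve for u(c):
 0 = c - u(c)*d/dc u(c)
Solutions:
 u(c) = -sqrt(C1 + c^2)
 u(c) = sqrt(C1 + c^2)


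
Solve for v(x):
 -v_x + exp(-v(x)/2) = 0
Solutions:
 v(x) = 2*log(C1 + x/2)


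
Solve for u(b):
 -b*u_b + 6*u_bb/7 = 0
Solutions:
 u(b) = C1 + C2*erfi(sqrt(21)*b/6)


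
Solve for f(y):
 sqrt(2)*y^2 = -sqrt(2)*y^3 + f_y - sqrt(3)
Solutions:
 f(y) = C1 + sqrt(2)*y^4/4 + sqrt(2)*y^3/3 + sqrt(3)*y


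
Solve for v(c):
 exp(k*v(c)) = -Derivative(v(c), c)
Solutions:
 v(c) = Piecewise((log(1/(C1*k + c*k))/k, Ne(k, 0)), (nan, True))
 v(c) = Piecewise((C1 - c, Eq(k, 0)), (nan, True))


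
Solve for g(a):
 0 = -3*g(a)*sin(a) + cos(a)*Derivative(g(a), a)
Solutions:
 g(a) = C1/cos(a)^3


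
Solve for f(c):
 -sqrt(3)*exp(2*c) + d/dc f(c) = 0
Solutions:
 f(c) = C1 + sqrt(3)*exp(2*c)/2


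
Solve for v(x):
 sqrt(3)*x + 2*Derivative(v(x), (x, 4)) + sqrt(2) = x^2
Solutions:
 v(x) = C1 + C2*x + C3*x^2 + C4*x^3 + x^6/720 - sqrt(3)*x^5/240 - sqrt(2)*x^4/48


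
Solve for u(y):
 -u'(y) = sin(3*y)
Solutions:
 u(y) = C1 + cos(3*y)/3


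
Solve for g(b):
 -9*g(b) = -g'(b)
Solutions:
 g(b) = C1*exp(9*b)


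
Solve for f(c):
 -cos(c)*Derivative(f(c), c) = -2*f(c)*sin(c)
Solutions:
 f(c) = C1/cos(c)^2


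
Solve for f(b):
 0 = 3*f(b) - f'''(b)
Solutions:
 f(b) = C3*exp(3^(1/3)*b) + (C1*sin(3^(5/6)*b/2) + C2*cos(3^(5/6)*b/2))*exp(-3^(1/3)*b/2)


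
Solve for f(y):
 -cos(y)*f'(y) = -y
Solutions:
 f(y) = C1 + Integral(y/cos(y), y)


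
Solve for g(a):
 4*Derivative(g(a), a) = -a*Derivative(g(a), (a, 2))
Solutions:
 g(a) = C1 + C2/a^3


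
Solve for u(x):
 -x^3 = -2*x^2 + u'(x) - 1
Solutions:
 u(x) = C1 - x^4/4 + 2*x^3/3 + x


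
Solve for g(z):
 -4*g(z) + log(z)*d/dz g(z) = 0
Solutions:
 g(z) = C1*exp(4*li(z))


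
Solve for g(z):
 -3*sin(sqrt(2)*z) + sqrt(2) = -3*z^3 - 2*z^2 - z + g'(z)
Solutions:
 g(z) = C1 + 3*z^4/4 + 2*z^3/3 + z^2/2 + sqrt(2)*z + 3*sqrt(2)*cos(sqrt(2)*z)/2


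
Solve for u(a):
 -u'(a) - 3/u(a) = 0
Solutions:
 u(a) = -sqrt(C1 - 6*a)
 u(a) = sqrt(C1 - 6*a)


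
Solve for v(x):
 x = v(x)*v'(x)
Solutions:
 v(x) = -sqrt(C1 + x^2)
 v(x) = sqrt(C1 + x^2)


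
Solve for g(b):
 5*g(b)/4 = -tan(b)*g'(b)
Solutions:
 g(b) = C1/sin(b)^(5/4)


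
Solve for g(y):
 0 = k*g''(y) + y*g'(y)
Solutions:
 g(y) = C1 + C2*sqrt(k)*erf(sqrt(2)*y*sqrt(1/k)/2)


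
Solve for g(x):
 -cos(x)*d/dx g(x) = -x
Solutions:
 g(x) = C1 + Integral(x/cos(x), x)


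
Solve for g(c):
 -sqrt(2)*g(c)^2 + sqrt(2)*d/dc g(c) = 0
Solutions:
 g(c) = -1/(C1 + c)


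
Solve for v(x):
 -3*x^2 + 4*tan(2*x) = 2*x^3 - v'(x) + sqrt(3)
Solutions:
 v(x) = C1 + x^4/2 + x^3 + sqrt(3)*x + 2*log(cos(2*x))


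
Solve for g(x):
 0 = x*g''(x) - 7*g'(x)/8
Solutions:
 g(x) = C1 + C2*x^(15/8)


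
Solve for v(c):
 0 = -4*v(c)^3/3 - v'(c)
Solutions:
 v(c) = -sqrt(6)*sqrt(-1/(C1 - 4*c))/2
 v(c) = sqrt(6)*sqrt(-1/(C1 - 4*c))/2


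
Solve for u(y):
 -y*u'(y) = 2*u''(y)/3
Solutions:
 u(y) = C1 + C2*erf(sqrt(3)*y/2)


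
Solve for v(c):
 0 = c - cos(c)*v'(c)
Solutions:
 v(c) = C1 + Integral(c/cos(c), c)


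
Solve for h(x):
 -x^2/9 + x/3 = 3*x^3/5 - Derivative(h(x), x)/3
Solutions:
 h(x) = C1 + 9*x^4/20 + x^3/9 - x^2/2


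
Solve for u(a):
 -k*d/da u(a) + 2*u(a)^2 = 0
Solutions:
 u(a) = -k/(C1*k + 2*a)


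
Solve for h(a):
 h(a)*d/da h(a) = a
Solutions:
 h(a) = -sqrt(C1 + a^2)
 h(a) = sqrt(C1 + a^2)


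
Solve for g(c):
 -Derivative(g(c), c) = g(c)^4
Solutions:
 g(c) = (-3^(2/3) - 3*3^(1/6)*I)*(1/(C1 + c))^(1/3)/6
 g(c) = (-3^(2/3) + 3*3^(1/6)*I)*(1/(C1 + c))^(1/3)/6
 g(c) = (1/(C1 + 3*c))^(1/3)


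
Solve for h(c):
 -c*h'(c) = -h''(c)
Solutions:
 h(c) = C1 + C2*erfi(sqrt(2)*c/2)


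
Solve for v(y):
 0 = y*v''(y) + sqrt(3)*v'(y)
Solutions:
 v(y) = C1 + C2*y^(1 - sqrt(3))


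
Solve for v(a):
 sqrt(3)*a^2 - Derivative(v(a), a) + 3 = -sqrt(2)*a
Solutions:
 v(a) = C1 + sqrt(3)*a^3/3 + sqrt(2)*a^2/2 + 3*a


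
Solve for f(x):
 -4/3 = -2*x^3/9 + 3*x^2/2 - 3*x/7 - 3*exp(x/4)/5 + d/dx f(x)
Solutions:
 f(x) = C1 + x^4/18 - x^3/2 + 3*x^2/14 - 4*x/3 + 12*exp(x/4)/5


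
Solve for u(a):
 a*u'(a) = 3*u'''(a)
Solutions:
 u(a) = C1 + Integral(C2*airyai(3^(2/3)*a/3) + C3*airybi(3^(2/3)*a/3), a)


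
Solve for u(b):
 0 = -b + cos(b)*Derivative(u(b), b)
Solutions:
 u(b) = C1 + Integral(b/cos(b), b)


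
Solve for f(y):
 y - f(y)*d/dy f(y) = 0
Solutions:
 f(y) = -sqrt(C1 + y^2)
 f(y) = sqrt(C1 + y^2)


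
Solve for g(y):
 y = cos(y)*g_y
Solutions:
 g(y) = C1 + Integral(y/cos(y), y)


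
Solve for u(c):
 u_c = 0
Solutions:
 u(c) = C1


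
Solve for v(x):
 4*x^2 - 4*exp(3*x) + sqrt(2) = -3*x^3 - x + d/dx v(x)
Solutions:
 v(x) = C1 + 3*x^4/4 + 4*x^3/3 + x^2/2 + sqrt(2)*x - 4*exp(3*x)/3


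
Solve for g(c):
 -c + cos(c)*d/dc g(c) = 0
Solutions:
 g(c) = C1 + Integral(c/cos(c), c)


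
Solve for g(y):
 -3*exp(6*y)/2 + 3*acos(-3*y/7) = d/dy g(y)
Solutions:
 g(y) = C1 + 3*y*acos(-3*y/7) + sqrt(49 - 9*y^2) - exp(6*y)/4


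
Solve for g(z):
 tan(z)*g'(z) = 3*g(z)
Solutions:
 g(z) = C1*sin(z)^3


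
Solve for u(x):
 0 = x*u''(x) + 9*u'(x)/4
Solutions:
 u(x) = C1 + C2/x^(5/4)


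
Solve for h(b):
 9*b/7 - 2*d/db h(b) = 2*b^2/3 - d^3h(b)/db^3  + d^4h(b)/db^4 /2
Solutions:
 h(b) = C1 + C2*exp(b*(2*2^(2/3)/(3*sqrt(57) + 23)^(1/3) + 4 + 2^(1/3)*(3*sqrt(57) + 23)^(1/3))/6)*sin(2^(1/3)*sqrt(3)*b*(-(3*sqrt(57) + 23)^(1/3) + 2*2^(1/3)/(3*sqrt(57) + 23)^(1/3))/6) + C3*exp(b*(2*2^(2/3)/(3*sqrt(57) + 23)^(1/3) + 4 + 2^(1/3)*(3*sqrt(57) + 23)^(1/3))/6)*cos(2^(1/3)*sqrt(3)*b*(-(3*sqrt(57) + 23)^(1/3) + 2*2^(1/3)/(3*sqrt(57) + 23)^(1/3))/6) + C4*exp(b*(-2^(1/3)*(3*sqrt(57) + 23)^(1/3) - 2*2^(2/3)/(3*sqrt(57) + 23)^(1/3) + 2)/3) - b^3/9 + 9*b^2/28 - b/3


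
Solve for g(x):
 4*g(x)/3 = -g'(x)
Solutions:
 g(x) = C1*exp(-4*x/3)


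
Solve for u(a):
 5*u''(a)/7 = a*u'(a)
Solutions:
 u(a) = C1 + C2*erfi(sqrt(70)*a/10)


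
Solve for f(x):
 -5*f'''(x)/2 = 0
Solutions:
 f(x) = C1 + C2*x + C3*x^2


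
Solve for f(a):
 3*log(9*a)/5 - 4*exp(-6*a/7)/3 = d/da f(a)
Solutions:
 f(a) = C1 + 3*a*log(a)/5 + 3*a*(-1 + 2*log(3))/5 + 14*exp(-6*a/7)/9


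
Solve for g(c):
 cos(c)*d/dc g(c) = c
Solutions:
 g(c) = C1 + Integral(c/cos(c), c)


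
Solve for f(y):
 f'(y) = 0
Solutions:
 f(y) = C1


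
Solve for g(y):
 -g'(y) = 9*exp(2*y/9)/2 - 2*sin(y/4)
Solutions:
 g(y) = C1 - 81*exp(2*y/9)/4 - 8*cos(y/4)


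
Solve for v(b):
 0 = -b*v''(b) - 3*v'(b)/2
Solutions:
 v(b) = C1 + C2/sqrt(b)


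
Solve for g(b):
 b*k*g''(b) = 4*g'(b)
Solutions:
 g(b) = C1 + b^(((re(k) + 4)*re(k) + im(k)^2)/(re(k)^2 + im(k)^2))*(C2*sin(4*log(b)*Abs(im(k))/(re(k)^2 + im(k)^2)) + C3*cos(4*log(b)*im(k)/(re(k)^2 + im(k)^2)))


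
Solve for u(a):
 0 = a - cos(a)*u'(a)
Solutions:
 u(a) = C1 + Integral(a/cos(a), a)


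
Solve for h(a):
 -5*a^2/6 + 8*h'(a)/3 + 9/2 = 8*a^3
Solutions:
 h(a) = C1 + 3*a^4/4 + 5*a^3/48 - 27*a/16


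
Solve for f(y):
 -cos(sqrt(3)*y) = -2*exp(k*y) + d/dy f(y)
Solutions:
 f(y) = C1 - sqrt(3)*sin(sqrt(3)*y)/3 + 2*exp(k*y)/k


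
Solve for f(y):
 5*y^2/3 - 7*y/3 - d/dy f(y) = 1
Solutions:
 f(y) = C1 + 5*y^3/9 - 7*y^2/6 - y


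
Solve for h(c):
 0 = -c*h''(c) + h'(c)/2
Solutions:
 h(c) = C1 + C2*c^(3/2)


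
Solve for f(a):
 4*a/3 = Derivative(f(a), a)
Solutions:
 f(a) = C1 + 2*a^2/3


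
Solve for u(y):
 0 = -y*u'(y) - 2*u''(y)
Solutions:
 u(y) = C1 + C2*erf(y/2)


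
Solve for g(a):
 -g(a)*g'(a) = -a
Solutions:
 g(a) = -sqrt(C1 + a^2)
 g(a) = sqrt(C1 + a^2)


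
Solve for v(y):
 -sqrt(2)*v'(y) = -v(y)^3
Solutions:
 v(y) = -sqrt(-1/(C1 + sqrt(2)*y))
 v(y) = sqrt(-1/(C1 + sqrt(2)*y))


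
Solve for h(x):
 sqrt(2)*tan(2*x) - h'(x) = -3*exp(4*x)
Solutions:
 h(x) = C1 + 3*exp(4*x)/4 - sqrt(2)*log(cos(2*x))/2


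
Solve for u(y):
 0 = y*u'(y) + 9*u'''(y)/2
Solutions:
 u(y) = C1 + Integral(C2*airyai(-6^(1/3)*y/3) + C3*airybi(-6^(1/3)*y/3), y)


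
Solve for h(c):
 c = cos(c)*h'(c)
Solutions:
 h(c) = C1 + Integral(c/cos(c), c)


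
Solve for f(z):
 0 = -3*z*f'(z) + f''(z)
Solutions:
 f(z) = C1 + C2*erfi(sqrt(6)*z/2)


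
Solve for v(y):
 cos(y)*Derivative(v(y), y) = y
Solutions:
 v(y) = C1 + Integral(y/cos(y), y)


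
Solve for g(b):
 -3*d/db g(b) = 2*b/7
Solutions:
 g(b) = C1 - b^2/21


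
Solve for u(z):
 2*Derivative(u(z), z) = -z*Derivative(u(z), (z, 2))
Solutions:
 u(z) = C1 + C2/z


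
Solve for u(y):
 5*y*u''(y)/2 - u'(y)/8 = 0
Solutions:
 u(y) = C1 + C2*y^(21/20)


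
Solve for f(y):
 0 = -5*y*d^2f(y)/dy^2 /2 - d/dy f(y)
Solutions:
 f(y) = C1 + C2*y^(3/5)


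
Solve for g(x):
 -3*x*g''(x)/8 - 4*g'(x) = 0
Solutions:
 g(x) = C1 + C2/x^(29/3)


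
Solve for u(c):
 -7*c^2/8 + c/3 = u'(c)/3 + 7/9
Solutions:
 u(c) = C1 - 7*c^3/8 + c^2/2 - 7*c/3


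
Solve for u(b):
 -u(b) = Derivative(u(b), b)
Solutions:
 u(b) = C1*exp(-b)


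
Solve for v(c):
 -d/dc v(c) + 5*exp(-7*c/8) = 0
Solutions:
 v(c) = C1 - 40*exp(-7*c/8)/7


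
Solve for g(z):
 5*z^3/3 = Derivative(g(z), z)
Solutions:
 g(z) = C1 + 5*z^4/12


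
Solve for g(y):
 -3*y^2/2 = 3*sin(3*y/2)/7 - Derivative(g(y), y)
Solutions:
 g(y) = C1 + y^3/2 - 2*cos(3*y/2)/7


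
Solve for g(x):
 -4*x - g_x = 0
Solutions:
 g(x) = C1 - 2*x^2


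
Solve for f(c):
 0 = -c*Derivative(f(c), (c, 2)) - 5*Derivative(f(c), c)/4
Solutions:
 f(c) = C1 + C2/c^(1/4)


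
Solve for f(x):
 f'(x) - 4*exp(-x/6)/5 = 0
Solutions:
 f(x) = C1 - 24*exp(-x/6)/5


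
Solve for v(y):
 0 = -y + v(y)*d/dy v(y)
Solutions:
 v(y) = -sqrt(C1 + y^2)
 v(y) = sqrt(C1 + y^2)


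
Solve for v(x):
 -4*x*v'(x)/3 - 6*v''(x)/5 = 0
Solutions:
 v(x) = C1 + C2*erf(sqrt(5)*x/3)


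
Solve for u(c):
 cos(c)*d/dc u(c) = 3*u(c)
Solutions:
 u(c) = C1*(sin(c) + 1)^(3/2)/(sin(c) - 1)^(3/2)


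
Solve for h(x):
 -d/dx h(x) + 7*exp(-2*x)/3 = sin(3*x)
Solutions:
 h(x) = C1 + cos(3*x)/3 - 7*exp(-2*x)/6


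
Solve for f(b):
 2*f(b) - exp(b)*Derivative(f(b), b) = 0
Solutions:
 f(b) = C1*exp(-2*exp(-b))


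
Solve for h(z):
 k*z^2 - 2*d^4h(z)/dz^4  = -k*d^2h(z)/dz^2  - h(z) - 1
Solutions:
 h(z) = C1*exp(-z*sqrt(k - sqrt(k^2 + 8))/2) + C2*exp(z*sqrt(k - sqrt(k^2 + 8))/2) + C3*exp(-z*sqrt(k + sqrt(k^2 + 8))/2) + C4*exp(z*sqrt(k + sqrt(k^2 + 8))/2) + 2*k^2 - k*z^2 - 1


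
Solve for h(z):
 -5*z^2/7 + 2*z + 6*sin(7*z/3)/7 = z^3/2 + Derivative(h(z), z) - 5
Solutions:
 h(z) = C1 - z^4/8 - 5*z^3/21 + z^2 + 5*z - 18*cos(7*z/3)/49


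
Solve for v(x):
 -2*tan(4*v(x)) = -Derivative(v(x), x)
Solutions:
 v(x) = -asin(C1*exp(8*x))/4 + pi/4
 v(x) = asin(C1*exp(8*x))/4


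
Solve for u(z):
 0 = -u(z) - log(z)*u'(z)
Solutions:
 u(z) = C1*exp(-li(z))


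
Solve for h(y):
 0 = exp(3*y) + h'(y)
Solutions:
 h(y) = C1 - exp(3*y)/3


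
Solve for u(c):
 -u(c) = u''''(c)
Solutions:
 u(c) = (C1*sin(sqrt(2)*c/2) + C2*cos(sqrt(2)*c/2))*exp(-sqrt(2)*c/2) + (C3*sin(sqrt(2)*c/2) + C4*cos(sqrt(2)*c/2))*exp(sqrt(2)*c/2)


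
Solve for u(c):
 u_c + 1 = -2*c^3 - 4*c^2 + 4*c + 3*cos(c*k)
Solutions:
 u(c) = C1 - c^4/2 - 4*c^3/3 + 2*c^2 - c + 3*sin(c*k)/k


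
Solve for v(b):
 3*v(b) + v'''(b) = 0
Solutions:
 v(b) = C3*exp(-3^(1/3)*b) + (C1*sin(3^(5/6)*b/2) + C2*cos(3^(5/6)*b/2))*exp(3^(1/3)*b/2)


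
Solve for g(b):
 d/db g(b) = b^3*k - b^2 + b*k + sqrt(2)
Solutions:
 g(b) = C1 + b^4*k/4 - b^3/3 + b^2*k/2 + sqrt(2)*b


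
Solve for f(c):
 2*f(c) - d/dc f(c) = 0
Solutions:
 f(c) = C1*exp(2*c)


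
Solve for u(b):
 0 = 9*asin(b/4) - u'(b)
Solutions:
 u(b) = C1 + 9*b*asin(b/4) + 9*sqrt(16 - b^2)


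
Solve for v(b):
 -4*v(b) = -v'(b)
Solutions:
 v(b) = C1*exp(4*b)


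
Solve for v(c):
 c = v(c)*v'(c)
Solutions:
 v(c) = -sqrt(C1 + c^2)
 v(c) = sqrt(C1 + c^2)


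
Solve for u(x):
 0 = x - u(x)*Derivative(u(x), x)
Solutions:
 u(x) = -sqrt(C1 + x^2)
 u(x) = sqrt(C1 + x^2)


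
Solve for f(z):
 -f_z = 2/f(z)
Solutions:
 f(z) = -sqrt(C1 - 4*z)
 f(z) = sqrt(C1 - 4*z)


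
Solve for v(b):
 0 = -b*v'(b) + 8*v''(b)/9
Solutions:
 v(b) = C1 + C2*erfi(3*b/4)


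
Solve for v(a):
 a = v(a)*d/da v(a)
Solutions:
 v(a) = -sqrt(C1 + a^2)
 v(a) = sqrt(C1 + a^2)


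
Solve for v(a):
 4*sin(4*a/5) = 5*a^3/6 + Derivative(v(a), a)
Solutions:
 v(a) = C1 - 5*a^4/24 - 5*cos(4*a/5)


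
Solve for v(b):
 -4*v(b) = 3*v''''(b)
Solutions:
 v(b) = (C1*sin(3^(3/4)*b/3) + C2*cos(3^(3/4)*b/3))*exp(-3^(3/4)*b/3) + (C3*sin(3^(3/4)*b/3) + C4*cos(3^(3/4)*b/3))*exp(3^(3/4)*b/3)


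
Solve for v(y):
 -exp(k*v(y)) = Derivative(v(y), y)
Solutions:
 v(y) = Piecewise((log(1/(C1*k + k*y))/k, Ne(k, 0)), (nan, True))
 v(y) = Piecewise((C1 - y, Eq(k, 0)), (nan, True))


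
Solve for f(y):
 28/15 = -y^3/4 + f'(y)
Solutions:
 f(y) = C1 + y^4/16 + 28*y/15


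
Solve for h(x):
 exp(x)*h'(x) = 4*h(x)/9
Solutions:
 h(x) = C1*exp(-4*exp(-x)/9)


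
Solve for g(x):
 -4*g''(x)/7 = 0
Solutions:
 g(x) = C1 + C2*x


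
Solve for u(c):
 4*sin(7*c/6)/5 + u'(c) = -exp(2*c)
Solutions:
 u(c) = C1 - exp(2*c)/2 + 24*cos(7*c/6)/35


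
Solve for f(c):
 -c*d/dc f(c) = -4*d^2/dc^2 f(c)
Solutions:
 f(c) = C1 + C2*erfi(sqrt(2)*c/4)


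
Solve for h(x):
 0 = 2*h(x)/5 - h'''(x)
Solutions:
 h(x) = C3*exp(2^(1/3)*5^(2/3)*x/5) + (C1*sin(2^(1/3)*sqrt(3)*5^(2/3)*x/10) + C2*cos(2^(1/3)*sqrt(3)*5^(2/3)*x/10))*exp(-2^(1/3)*5^(2/3)*x/10)


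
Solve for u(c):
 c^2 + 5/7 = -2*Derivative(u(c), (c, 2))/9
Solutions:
 u(c) = C1 + C2*c - 3*c^4/8 - 45*c^2/28


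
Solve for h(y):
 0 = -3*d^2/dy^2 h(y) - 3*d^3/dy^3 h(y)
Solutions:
 h(y) = C1 + C2*y + C3*exp(-y)


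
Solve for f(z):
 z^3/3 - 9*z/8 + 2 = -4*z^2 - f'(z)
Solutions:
 f(z) = C1 - z^4/12 - 4*z^3/3 + 9*z^2/16 - 2*z


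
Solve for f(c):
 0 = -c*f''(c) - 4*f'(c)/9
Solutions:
 f(c) = C1 + C2*c^(5/9)


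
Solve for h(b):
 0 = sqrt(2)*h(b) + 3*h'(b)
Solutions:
 h(b) = C1*exp(-sqrt(2)*b/3)


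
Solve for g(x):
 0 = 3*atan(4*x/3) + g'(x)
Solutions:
 g(x) = C1 - 3*x*atan(4*x/3) + 9*log(16*x^2 + 9)/8


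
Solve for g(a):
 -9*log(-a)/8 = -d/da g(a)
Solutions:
 g(a) = C1 + 9*a*log(-a)/8 - 9*a/8


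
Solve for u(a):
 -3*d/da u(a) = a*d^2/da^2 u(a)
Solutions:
 u(a) = C1 + C2/a^2


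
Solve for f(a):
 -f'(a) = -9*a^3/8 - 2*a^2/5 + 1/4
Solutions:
 f(a) = C1 + 9*a^4/32 + 2*a^3/15 - a/4


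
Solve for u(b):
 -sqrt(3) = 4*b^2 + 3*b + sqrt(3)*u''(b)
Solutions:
 u(b) = C1 + C2*b - sqrt(3)*b^4/9 - sqrt(3)*b^3/6 - b^2/2


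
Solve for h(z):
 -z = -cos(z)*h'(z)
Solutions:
 h(z) = C1 + Integral(z/cos(z), z)


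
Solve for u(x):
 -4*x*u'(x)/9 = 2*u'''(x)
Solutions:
 u(x) = C1 + Integral(C2*airyai(-6^(1/3)*x/3) + C3*airybi(-6^(1/3)*x/3), x)


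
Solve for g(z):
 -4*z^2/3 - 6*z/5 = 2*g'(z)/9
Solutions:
 g(z) = C1 - 2*z^3 - 27*z^2/10


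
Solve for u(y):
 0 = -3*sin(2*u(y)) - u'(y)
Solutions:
 u(y) = pi - acos((-C1 - exp(12*y))/(C1 - exp(12*y)))/2
 u(y) = acos((-C1 - exp(12*y))/(C1 - exp(12*y)))/2


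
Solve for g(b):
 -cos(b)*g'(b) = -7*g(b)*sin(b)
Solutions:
 g(b) = C1/cos(b)^7


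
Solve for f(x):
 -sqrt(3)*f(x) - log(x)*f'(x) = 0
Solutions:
 f(x) = C1*exp(-sqrt(3)*li(x))


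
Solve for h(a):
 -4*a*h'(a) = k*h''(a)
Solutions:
 h(a) = C1 + C2*sqrt(k)*erf(sqrt(2)*a*sqrt(1/k))


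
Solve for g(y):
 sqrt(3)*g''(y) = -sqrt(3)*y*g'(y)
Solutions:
 g(y) = C1 + C2*erf(sqrt(2)*y/2)


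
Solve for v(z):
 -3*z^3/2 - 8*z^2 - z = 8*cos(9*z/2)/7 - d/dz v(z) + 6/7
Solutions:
 v(z) = C1 + 3*z^4/8 + 8*z^3/3 + z^2/2 + 6*z/7 + 16*sin(9*z/2)/63


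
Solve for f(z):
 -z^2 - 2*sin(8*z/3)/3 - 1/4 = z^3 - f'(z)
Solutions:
 f(z) = C1 + z^4/4 + z^3/3 + z/4 - cos(8*z/3)/4


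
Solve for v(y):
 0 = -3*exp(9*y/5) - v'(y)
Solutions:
 v(y) = C1 - 5*exp(9*y/5)/3


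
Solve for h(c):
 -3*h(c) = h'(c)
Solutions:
 h(c) = C1*exp(-3*c)


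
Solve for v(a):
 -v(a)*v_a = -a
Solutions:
 v(a) = -sqrt(C1 + a^2)
 v(a) = sqrt(C1 + a^2)


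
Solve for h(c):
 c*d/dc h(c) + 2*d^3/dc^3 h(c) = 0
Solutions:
 h(c) = C1 + Integral(C2*airyai(-2^(2/3)*c/2) + C3*airybi(-2^(2/3)*c/2), c)


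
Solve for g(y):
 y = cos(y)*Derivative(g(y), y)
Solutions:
 g(y) = C1 + Integral(y/cos(y), y)


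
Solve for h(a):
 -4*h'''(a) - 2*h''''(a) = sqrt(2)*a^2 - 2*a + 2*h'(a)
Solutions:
 h(a) = C1 + C2*exp(a*(-8 + 8*2^(1/3)/(3*sqrt(177) + 43)^(1/3) + 2^(2/3)*(3*sqrt(177) + 43)^(1/3))/12)*sin(2^(1/3)*sqrt(3)*a*(-2^(1/3)*(3*sqrt(177) + 43)^(1/3) + 8/(3*sqrt(177) + 43)^(1/3))/12) + C3*exp(a*(-8 + 8*2^(1/3)/(3*sqrt(177) + 43)^(1/3) + 2^(2/3)*(3*sqrt(177) + 43)^(1/3))/12)*cos(2^(1/3)*sqrt(3)*a*(-2^(1/3)*(3*sqrt(177) + 43)^(1/3) + 8/(3*sqrt(177) + 43)^(1/3))/12) + C4*exp(-a*(8*2^(1/3)/(3*sqrt(177) + 43)^(1/3) + 4 + 2^(2/3)*(3*sqrt(177) + 43)^(1/3))/6) - sqrt(2)*a^3/6 + a^2/2 + 2*sqrt(2)*a


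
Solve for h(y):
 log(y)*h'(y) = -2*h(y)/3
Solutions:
 h(y) = C1*exp(-2*li(y)/3)


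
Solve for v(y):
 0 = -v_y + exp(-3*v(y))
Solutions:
 v(y) = log(C1 + 3*y)/3
 v(y) = log((-3^(1/3) - 3^(5/6)*I)*(C1 + y)^(1/3)/2)
 v(y) = log((-3^(1/3) + 3^(5/6)*I)*(C1 + y)^(1/3)/2)


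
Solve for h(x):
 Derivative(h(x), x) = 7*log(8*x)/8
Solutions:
 h(x) = C1 + 7*x*log(x)/8 - 7*x/8 + 21*x*log(2)/8


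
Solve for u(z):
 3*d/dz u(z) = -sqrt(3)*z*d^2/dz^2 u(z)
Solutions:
 u(z) = C1 + C2*z^(1 - sqrt(3))


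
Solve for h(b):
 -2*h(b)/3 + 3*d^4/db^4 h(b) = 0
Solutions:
 h(b) = C1*exp(-2^(1/4)*sqrt(3)*b/3) + C2*exp(2^(1/4)*sqrt(3)*b/3) + C3*sin(2^(1/4)*sqrt(3)*b/3) + C4*cos(2^(1/4)*sqrt(3)*b/3)


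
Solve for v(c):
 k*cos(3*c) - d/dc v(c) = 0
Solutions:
 v(c) = C1 + k*sin(3*c)/3


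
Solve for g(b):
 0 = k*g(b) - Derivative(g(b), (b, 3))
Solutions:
 g(b) = C1*exp(b*k^(1/3)) + C2*exp(b*k^(1/3)*(-1 + sqrt(3)*I)/2) + C3*exp(-b*k^(1/3)*(1 + sqrt(3)*I)/2)


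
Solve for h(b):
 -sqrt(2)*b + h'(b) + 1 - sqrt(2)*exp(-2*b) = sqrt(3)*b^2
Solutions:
 h(b) = C1 + sqrt(3)*b^3/3 + sqrt(2)*b^2/2 - b - sqrt(2)*exp(-2*b)/2


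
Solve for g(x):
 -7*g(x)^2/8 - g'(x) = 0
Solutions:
 g(x) = 8/(C1 + 7*x)


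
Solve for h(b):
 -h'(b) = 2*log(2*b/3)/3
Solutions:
 h(b) = C1 - 2*b*log(b)/3 - 2*b*log(2)/3 + 2*b/3 + 2*b*log(3)/3


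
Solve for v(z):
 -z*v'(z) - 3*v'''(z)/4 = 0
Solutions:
 v(z) = C1 + Integral(C2*airyai(-6^(2/3)*z/3) + C3*airybi(-6^(2/3)*z/3), z)


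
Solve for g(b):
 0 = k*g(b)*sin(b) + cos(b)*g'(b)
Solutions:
 g(b) = C1*exp(k*log(cos(b)))


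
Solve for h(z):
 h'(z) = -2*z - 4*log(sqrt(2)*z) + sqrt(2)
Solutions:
 h(z) = C1 - z^2 - 4*z*log(z) - z*log(4) + sqrt(2)*z + 4*z


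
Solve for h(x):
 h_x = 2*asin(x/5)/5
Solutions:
 h(x) = C1 + 2*x*asin(x/5)/5 + 2*sqrt(25 - x^2)/5


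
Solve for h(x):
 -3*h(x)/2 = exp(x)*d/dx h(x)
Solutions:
 h(x) = C1*exp(3*exp(-x)/2)


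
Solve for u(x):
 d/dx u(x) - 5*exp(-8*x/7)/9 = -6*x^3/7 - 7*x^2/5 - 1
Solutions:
 u(x) = C1 - 3*x^4/14 - 7*x^3/15 - x - 35*exp(-8*x/7)/72


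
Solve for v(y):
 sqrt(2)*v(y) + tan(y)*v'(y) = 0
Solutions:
 v(y) = C1/sin(y)^(sqrt(2))


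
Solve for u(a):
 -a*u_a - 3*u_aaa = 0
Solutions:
 u(a) = C1 + Integral(C2*airyai(-3^(2/3)*a/3) + C3*airybi(-3^(2/3)*a/3), a)


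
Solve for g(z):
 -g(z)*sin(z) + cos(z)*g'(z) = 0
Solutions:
 g(z) = C1/cos(z)


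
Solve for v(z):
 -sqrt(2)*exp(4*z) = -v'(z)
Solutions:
 v(z) = C1 + sqrt(2)*exp(4*z)/4


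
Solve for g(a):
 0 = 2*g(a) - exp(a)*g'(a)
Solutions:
 g(a) = C1*exp(-2*exp(-a))


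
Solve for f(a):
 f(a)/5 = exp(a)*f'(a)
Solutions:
 f(a) = C1*exp(-exp(-a)/5)


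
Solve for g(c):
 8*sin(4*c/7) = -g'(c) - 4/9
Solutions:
 g(c) = C1 - 4*c/9 + 14*cos(4*c/7)


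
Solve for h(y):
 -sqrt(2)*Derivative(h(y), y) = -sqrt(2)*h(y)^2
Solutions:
 h(y) = -1/(C1 + y)


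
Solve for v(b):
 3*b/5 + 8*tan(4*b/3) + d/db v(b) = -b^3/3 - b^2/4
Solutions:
 v(b) = C1 - b^4/12 - b^3/12 - 3*b^2/10 + 6*log(cos(4*b/3))


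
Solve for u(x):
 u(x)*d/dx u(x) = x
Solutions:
 u(x) = -sqrt(C1 + x^2)
 u(x) = sqrt(C1 + x^2)


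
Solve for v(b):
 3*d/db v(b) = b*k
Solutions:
 v(b) = C1 + b^2*k/6


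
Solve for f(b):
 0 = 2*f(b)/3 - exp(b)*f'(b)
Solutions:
 f(b) = C1*exp(-2*exp(-b)/3)


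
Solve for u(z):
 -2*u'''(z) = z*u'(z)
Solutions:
 u(z) = C1 + Integral(C2*airyai(-2^(2/3)*z/2) + C3*airybi(-2^(2/3)*z/2), z)


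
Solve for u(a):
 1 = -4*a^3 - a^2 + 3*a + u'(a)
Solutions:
 u(a) = C1 + a^4 + a^3/3 - 3*a^2/2 + a


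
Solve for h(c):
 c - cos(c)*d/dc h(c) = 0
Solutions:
 h(c) = C1 + Integral(c/cos(c), c)


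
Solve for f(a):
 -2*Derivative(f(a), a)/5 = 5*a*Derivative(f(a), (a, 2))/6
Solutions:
 f(a) = C1 + C2*a^(13/25)


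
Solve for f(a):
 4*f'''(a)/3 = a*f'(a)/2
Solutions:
 f(a) = C1 + Integral(C2*airyai(3^(1/3)*a/2) + C3*airybi(3^(1/3)*a/2), a)


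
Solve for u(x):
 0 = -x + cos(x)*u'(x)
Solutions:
 u(x) = C1 + Integral(x/cos(x), x)


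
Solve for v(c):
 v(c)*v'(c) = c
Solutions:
 v(c) = -sqrt(C1 + c^2)
 v(c) = sqrt(C1 + c^2)


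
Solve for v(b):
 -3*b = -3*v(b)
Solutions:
 v(b) = b


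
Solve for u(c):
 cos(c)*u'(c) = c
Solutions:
 u(c) = C1 + Integral(c/cos(c), c)


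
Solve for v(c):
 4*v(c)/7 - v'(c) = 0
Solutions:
 v(c) = C1*exp(4*c/7)


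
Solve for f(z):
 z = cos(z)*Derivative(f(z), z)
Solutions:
 f(z) = C1 + Integral(z/cos(z), z)


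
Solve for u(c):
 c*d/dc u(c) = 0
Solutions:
 u(c) = C1


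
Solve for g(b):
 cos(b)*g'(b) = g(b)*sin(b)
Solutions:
 g(b) = C1/cos(b)


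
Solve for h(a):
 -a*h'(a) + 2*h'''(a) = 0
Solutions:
 h(a) = C1 + Integral(C2*airyai(2^(2/3)*a/2) + C3*airybi(2^(2/3)*a/2), a)


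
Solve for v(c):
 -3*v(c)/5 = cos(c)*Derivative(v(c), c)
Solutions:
 v(c) = C1*(sin(c) - 1)^(3/10)/(sin(c) + 1)^(3/10)


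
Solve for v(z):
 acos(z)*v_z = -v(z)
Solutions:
 v(z) = C1*exp(-Integral(1/acos(z), z))


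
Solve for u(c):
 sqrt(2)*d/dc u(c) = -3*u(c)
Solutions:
 u(c) = C1*exp(-3*sqrt(2)*c/2)


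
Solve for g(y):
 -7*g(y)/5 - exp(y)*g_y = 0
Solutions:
 g(y) = C1*exp(7*exp(-y)/5)


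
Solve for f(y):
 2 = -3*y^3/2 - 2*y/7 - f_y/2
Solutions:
 f(y) = C1 - 3*y^4/4 - 2*y^2/7 - 4*y


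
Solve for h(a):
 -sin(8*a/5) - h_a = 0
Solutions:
 h(a) = C1 + 5*cos(8*a/5)/8


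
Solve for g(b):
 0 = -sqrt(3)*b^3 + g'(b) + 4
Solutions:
 g(b) = C1 + sqrt(3)*b^4/4 - 4*b


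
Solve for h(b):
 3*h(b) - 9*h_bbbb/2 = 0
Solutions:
 h(b) = C1*exp(-2^(1/4)*3^(3/4)*b/3) + C2*exp(2^(1/4)*3^(3/4)*b/3) + C3*sin(2^(1/4)*3^(3/4)*b/3) + C4*cos(2^(1/4)*3^(3/4)*b/3)


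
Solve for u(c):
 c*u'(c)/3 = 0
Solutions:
 u(c) = C1


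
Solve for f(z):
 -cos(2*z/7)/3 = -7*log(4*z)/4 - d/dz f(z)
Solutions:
 f(z) = C1 - 7*z*log(z)/4 - 7*z*log(2)/2 + 7*z/4 + 7*sin(2*z/7)/6


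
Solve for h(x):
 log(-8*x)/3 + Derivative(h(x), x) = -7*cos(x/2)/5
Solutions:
 h(x) = C1 - x*log(-x)/3 - x*log(2) + x/3 - 14*sin(x/2)/5


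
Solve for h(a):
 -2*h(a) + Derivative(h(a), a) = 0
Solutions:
 h(a) = C1*exp(2*a)


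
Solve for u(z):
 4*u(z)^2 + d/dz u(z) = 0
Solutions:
 u(z) = 1/(C1 + 4*z)


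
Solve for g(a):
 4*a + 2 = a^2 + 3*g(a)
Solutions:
 g(a) = -a^2/3 + 4*a/3 + 2/3


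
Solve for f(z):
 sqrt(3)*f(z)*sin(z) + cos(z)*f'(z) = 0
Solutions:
 f(z) = C1*cos(z)^(sqrt(3))


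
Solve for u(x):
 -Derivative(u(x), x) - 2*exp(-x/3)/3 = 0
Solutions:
 u(x) = C1 + 2*exp(-x/3)


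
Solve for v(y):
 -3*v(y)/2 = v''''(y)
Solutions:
 v(y) = (C1*sin(6^(1/4)*y/2) + C2*cos(6^(1/4)*y/2))*exp(-6^(1/4)*y/2) + (C3*sin(6^(1/4)*y/2) + C4*cos(6^(1/4)*y/2))*exp(6^(1/4)*y/2)


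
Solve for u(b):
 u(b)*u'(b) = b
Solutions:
 u(b) = -sqrt(C1 + b^2)
 u(b) = sqrt(C1 + b^2)


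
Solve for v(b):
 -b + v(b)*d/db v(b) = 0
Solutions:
 v(b) = -sqrt(C1 + b^2)
 v(b) = sqrt(C1 + b^2)


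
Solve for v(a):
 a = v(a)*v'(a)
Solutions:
 v(a) = -sqrt(C1 + a^2)
 v(a) = sqrt(C1 + a^2)


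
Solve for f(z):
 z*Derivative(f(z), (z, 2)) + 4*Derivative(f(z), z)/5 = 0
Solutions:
 f(z) = C1 + C2*z^(1/5)


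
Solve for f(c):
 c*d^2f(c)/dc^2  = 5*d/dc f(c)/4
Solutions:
 f(c) = C1 + C2*c^(9/4)


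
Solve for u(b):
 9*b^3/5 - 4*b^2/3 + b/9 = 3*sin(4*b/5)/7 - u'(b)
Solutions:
 u(b) = C1 - 9*b^4/20 + 4*b^3/9 - b^2/18 - 15*cos(4*b/5)/28


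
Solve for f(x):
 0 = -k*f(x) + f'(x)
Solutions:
 f(x) = C1*exp(k*x)


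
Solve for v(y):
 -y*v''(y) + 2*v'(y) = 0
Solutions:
 v(y) = C1 + C2*y^3


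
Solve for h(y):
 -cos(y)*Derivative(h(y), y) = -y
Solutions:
 h(y) = C1 + Integral(y/cos(y), y)


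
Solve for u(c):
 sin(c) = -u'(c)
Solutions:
 u(c) = C1 + cos(c)


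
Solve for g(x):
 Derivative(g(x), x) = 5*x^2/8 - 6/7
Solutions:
 g(x) = C1 + 5*x^3/24 - 6*x/7


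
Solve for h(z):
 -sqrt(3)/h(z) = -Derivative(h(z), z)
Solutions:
 h(z) = -sqrt(C1 + 2*sqrt(3)*z)
 h(z) = sqrt(C1 + 2*sqrt(3)*z)


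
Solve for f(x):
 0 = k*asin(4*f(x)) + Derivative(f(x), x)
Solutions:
 Integral(1/asin(4*_y), (_y, f(x))) = C1 - k*x


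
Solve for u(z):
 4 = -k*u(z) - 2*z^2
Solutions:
 u(z) = 2*(-z^2 - 2)/k


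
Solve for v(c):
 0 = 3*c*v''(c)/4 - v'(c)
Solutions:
 v(c) = C1 + C2*c^(7/3)


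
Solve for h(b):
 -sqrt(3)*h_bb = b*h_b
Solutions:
 h(b) = C1 + C2*erf(sqrt(2)*3^(3/4)*b/6)


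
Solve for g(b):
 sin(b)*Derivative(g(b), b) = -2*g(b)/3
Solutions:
 g(b) = C1*(cos(b) + 1)^(1/3)/(cos(b) - 1)^(1/3)


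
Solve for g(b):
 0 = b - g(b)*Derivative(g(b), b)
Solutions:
 g(b) = -sqrt(C1 + b^2)
 g(b) = sqrt(C1 + b^2)


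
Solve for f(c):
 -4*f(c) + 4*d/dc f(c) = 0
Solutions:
 f(c) = C1*exp(c)


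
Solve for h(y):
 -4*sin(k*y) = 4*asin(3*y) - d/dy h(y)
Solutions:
 h(y) = C1 + 4*y*asin(3*y) + 4*sqrt(1 - 9*y^2)/3 + 4*Piecewise((-cos(k*y)/k, Ne(k, 0)), (0, True))


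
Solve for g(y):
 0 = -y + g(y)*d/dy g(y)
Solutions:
 g(y) = -sqrt(C1 + y^2)
 g(y) = sqrt(C1 + y^2)


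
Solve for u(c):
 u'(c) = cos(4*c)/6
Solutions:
 u(c) = C1 + sin(4*c)/24


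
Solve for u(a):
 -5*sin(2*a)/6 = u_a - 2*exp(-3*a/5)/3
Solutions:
 u(a) = C1 + 5*cos(2*a)/12 - 10*exp(-3*a/5)/9


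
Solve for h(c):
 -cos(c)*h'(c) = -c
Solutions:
 h(c) = C1 + Integral(c/cos(c), c)


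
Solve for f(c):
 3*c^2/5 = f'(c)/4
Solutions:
 f(c) = C1 + 4*c^3/5


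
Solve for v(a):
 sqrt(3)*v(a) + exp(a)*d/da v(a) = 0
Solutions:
 v(a) = C1*exp(sqrt(3)*exp(-a))


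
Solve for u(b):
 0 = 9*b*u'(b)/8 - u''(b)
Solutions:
 u(b) = C1 + C2*erfi(3*b/4)


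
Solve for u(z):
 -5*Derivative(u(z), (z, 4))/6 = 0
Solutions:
 u(z) = C1 + C2*z + C3*z^2 + C4*z^3


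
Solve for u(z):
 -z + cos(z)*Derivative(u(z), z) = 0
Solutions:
 u(z) = C1 + Integral(z/cos(z), z)


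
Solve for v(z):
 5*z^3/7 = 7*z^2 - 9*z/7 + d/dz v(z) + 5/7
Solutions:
 v(z) = C1 + 5*z^4/28 - 7*z^3/3 + 9*z^2/14 - 5*z/7


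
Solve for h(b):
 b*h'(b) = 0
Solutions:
 h(b) = C1


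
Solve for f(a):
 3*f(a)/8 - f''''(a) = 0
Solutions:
 f(a) = C1*exp(-6^(1/4)*a/2) + C2*exp(6^(1/4)*a/2) + C3*sin(6^(1/4)*a/2) + C4*cos(6^(1/4)*a/2)


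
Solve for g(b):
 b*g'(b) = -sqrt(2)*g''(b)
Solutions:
 g(b) = C1 + C2*erf(2^(1/4)*b/2)


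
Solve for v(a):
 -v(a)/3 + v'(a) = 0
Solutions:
 v(a) = C1*exp(a/3)


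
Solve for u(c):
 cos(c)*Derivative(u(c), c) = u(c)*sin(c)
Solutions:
 u(c) = C1/cos(c)
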